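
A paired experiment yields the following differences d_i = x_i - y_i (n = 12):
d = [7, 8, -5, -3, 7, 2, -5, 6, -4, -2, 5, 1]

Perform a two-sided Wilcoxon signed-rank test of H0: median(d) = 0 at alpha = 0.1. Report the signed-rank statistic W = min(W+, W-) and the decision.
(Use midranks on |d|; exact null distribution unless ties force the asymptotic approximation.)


Step 1: Drop any zero differences (none here) and take |d_i|.
|d| = [7, 8, 5, 3, 7, 2, 5, 6, 4, 2, 5, 1]
Step 2: Midrank |d_i| (ties get averaged ranks).
ranks: |7|->10.5, |8|->12, |5|->7, |3|->4, |7|->10.5, |2|->2.5, |5|->7, |6|->9, |4|->5, |2|->2.5, |5|->7, |1|->1
Step 3: Attach original signs; sum ranks with positive sign and with negative sign.
W+ = 10.5 + 12 + 10.5 + 2.5 + 9 + 7 + 1 = 52.5
W- = 7 + 4 + 7 + 5 + 2.5 = 25.5
(Check: W+ + W- = 78 should equal n(n+1)/2 = 78.)
Step 4: Test statistic W = min(W+, W-) = 25.5.
Step 5: Ties in |d|, so use the tie-corrected normal approximation.
        E[W] = n(n+1)/4 = 12*13/4 = 39.
        Tie groups: |d|=2 (t=2), |d|=5 (t=3), |d|=7 (t=2); sum(t^3 - t) = 36.
        Var[W] = n(n+1)(2n+1)/24 - sum(t^3-t)/48 = 3900/24 - 36/48 = 161.75.
        z = (W - E[W]) / sqrt(Var[W]) = (25.5 - 39) / 12.7181 = -1.0615.
        Two-sided p = 2*Phi(z) = 0.288472.
Step 6: alpha = 0.1. fail to reject H0.

W+ = 52.5, W- = 25.5, W = min = 25.5, p = 0.288472, fail to reject H0.


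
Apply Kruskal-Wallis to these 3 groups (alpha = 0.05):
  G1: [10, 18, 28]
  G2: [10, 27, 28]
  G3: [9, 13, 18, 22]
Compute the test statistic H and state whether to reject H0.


Step 1: Combine all N = 10 observations and assign midranks.
sorted (value, group, rank): (9,G3,1), (10,G1,2.5), (10,G2,2.5), (13,G3,4), (18,G1,5.5), (18,G3,5.5), (22,G3,7), (27,G2,8), (28,G1,9.5), (28,G2,9.5)
Step 2: Sum ranks within each group.
R_1 = 17.5 (n_1 = 3)
R_2 = 20 (n_2 = 3)
R_3 = 17.5 (n_3 = 4)
Step 3: H = 12/(N(N+1)) * sum(R_i^2/n_i) - 3(N+1)
     = 12/(10*11) * (17.5^2/3 + 20^2/3 + 17.5^2/4) - 3*11
     = 0.109091 * 311.979 - 33
     = 1.034091.
Step 4: Ties present; correction factor C = 1 - 18/(10^3 - 10) = 0.981818. Corrected H = 1.034091 / 0.981818 = 1.053241.
Step 5: Under H0, H ~ chi^2(2); p-value = 0.590598.
Step 6: alpha = 0.05. fail to reject H0.

H = 1.0532, df = 2, p = 0.590598, fail to reject H0.


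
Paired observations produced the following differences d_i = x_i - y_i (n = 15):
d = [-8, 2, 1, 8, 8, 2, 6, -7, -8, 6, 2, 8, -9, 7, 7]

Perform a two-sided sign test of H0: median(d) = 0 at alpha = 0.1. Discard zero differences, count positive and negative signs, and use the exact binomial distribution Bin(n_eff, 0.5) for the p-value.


Step 1: Discard zero differences. Original n = 15; n_eff = number of nonzero differences = 15.
Nonzero differences (with sign): -8, +2, +1, +8, +8, +2, +6, -7, -8, +6, +2, +8, -9, +7, +7
Step 2: Count signs: positive = 11, negative = 4.
Step 3: Under H0: P(positive) = 0.5, so the number of positives S ~ Bin(15, 0.5).
Step 4: Two-sided exact p-value = sum of Bin(15,0.5) probabilities at or below the observed probability = 0.118469.
Step 5: alpha = 0.1. fail to reject H0.

n_eff = 15, pos = 11, neg = 4, p = 0.118469, fail to reject H0.


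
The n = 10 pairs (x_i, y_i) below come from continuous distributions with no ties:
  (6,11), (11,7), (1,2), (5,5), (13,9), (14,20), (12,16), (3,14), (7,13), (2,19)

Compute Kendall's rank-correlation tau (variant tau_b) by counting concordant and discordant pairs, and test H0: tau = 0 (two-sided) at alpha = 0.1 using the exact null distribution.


Step 1: Enumerate the 45 unordered pairs (i,j) with i<j and classify each by sign(x_j-x_i) * sign(y_j-y_i).
  (1,2):dx=+5,dy=-4->D; (1,3):dx=-5,dy=-9->C; (1,4):dx=-1,dy=-6->C; (1,5):dx=+7,dy=-2->D
  (1,6):dx=+8,dy=+9->C; (1,7):dx=+6,dy=+5->C; (1,8):dx=-3,dy=+3->D; (1,9):dx=+1,dy=+2->C
  (1,10):dx=-4,dy=+8->D; (2,3):dx=-10,dy=-5->C; (2,4):dx=-6,dy=-2->C; (2,5):dx=+2,dy=+2->C
  (2,6):dx=+3,dy=+13->C; (2,7):dx=+1,dy=+9->C; (2,8):dx=-8,dy=+7->D; (2,9):dx=-4,dy=+6->D
  (2,10):dx=-9,dy=+12->D; (3,4):dx=+4,dy=+3->C; (3,5):dx=+12,dy=+7->C; (3,6):dx=+13,dy=+18->C
  (3,7):dx=+11,dy=+14->C; (3,8):dx=+2,dy=+12->C; (3,9):dx=+6,dy=+11->C; (3,10):dx=+1,dy=+17->C
  (4,5):dx=+8,dy=+4->C; (4,6):dx=+9,dy=+15->C; (4,7):dx=+7,dy=+11->C; (4,8):dx=-2,dy=+9->D
  (4,9):dx=+2,dy=+8->C; (4,10):dx=-3,dy=+14->D; (5,6):dx=+1,dy=+11->C; (5,7):dx=-1,dy=+7->D
  (5,8):dx=-10,dy=+5->D; (5,9):dx=-6,dy=+4->D; (5,10):dx=-11,dy=+10->D; (6,7):dx=-2,dy=-4->C
  (6,8):dx=-11,dy=-6->C; (6,9):dx=-7,dy=-7->C; (6,10):dx=-12,dy=-1->C; (7,8):dx=-9,dy=-2->C
  (7,9):dx=-5,dy=-3->C; (7,10):dx=-10,dy=+3->D; (8,9):dx=+4,dy=-1->D; (8,10):dx=-1,dy=+5->D
  (9,10):dx=-5,dy=+6->D
Step 2: C = 28, D = 17, total pairs = 45.
Step 3: tau = (C - D)/(n(n-1)/2) = (28 - 17)/45 = 0.244444.
Step 4: Exact two-sided p-value (enumerate n! = 3628800 permutations of y under H0): p = 0.380720.
Step 5: alpha = 0.1. fail to reject H0.

tau_b = 0.2444 (C=28, D=17), p = 0.380720, fail to reject H0.


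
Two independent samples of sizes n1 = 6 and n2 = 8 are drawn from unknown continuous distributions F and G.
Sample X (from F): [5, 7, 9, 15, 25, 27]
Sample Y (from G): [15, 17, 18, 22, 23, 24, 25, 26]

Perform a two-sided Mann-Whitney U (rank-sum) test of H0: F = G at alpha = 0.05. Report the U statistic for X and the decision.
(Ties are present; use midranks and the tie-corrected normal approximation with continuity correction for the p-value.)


Step 1: Combine and sort all 14 observations; assign midranks.
sorted (value, group): (5,X), (7,X), (9,X), (15,X), (15,Y), (17,Y), (18,Y), (22,Y), (23,Y), (24,Y), (25,X), (25,Y), (26,Y), (27,X)
ranks: 5->1, 7->2, 9->3, 15->4.5, 15->4.5, 17->6, 18->7, 22->8, 23->9, 24->10, 25->11.5, 25->11.5, 26->13, 27->14
Step 2: Rank sum for X: R1 = 1 + 2 + 3 + 4.5 + 11.5 + 14 = 36.
Step 3: U_X = R1 - n1(n1+1)/2 = 36 - 6*7/2 = 36 - 21 = 15.
       U_Y = n1*n2 - U_X = 48 - 15 = 33.
Step 4: Ties are present, so use the tie-corrected normal approximation (with continuity correction) for the p-value.
Step 5: p-value = 0.271435; compare to alpha = 0.05. fail to reject H0.

U_X = 15, p = 0.271435, fail to reject H0 at alpha = 0.05.


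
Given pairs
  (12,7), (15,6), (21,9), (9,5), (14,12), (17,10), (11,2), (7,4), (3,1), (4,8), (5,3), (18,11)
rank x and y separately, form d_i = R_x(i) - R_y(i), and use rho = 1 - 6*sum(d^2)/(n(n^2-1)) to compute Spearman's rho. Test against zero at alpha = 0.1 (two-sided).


Step 1: Rank x and y separately (midranks; no ties here).
rank(x): 12->7, 15->9, 21->12, 9->5, 14->8, 17->10, 11->6, 7->4, 3->1, 4->2, 5->3, 18->11
rank(y): 7->7, 6->6, 9->9, 5->5, 12->12, 10->10, 2->2, 4->4, 1->1, 8->8, 3->3, 11->11
Step 2: d_i = R_x(i) - R_y(i); compute d_i^2.
  (7-7)^2=0, (9-6)^2=9, (12-9)^2=9, (5-5)^2=0, (8-12)^2=16, (10-10)^2=0, (6-2)^2=16, (4-4)^2=0, (1-1)^2=0, (2-8)^2=36, (3-3)^2=0, (11-11)^2=0
sum(d^2) = 86.
Step 3: rho = 1 - 6*86 / (12*(12^2 - 1)) = 1 - 516/1716 = 0.699301.
Step 4: Under H0, t = rho * sqrt((n-2)/(1-rho^2)) = 3.0936 ~ t(10).
Step 5: Two-sided p-value from the t-distribution with 10 df = 0.011374.
Step 6: alpha = 0.1. reject H0.

rho = 0.6993, p = 0.011374, reject H0 at alpha = 0.1.


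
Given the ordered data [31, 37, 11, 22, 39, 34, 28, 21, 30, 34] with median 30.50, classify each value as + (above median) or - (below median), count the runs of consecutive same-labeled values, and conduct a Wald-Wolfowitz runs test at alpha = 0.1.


Step 1: Compute median = 30.50; label A = above, B = below.
Labels in order: AABBAABBBA  (n_A = 5, n_B = 5)
Step 2: Count runs R = 5.
Step 3: Under H0 (random ordering), E[R] = 2*n_A*n_B/(n_A+n_B) + 1 = 2*5*5/10 + 1 = 6.0000.
        Var[R] = 2*n_A*n_B*(2*n_A*n_B - n_A - n_B) / ((n_A+n_B)^2 * (n_A+n_B-1)) = 2000/900 = 2.2222.
        SD[R] = 1.4907.
Step 4: Continuity-corrected z = (R + 0.5 - E[R]) / SD[R] = (5 + 0.5 - 6.0000) / 1.4907 = -0.3354.
Step 5: Two-sided p-value via normal approximation = 2*(1 - Phi(|z|)) = 0.737316.
Step 6: alpha = 0.1. fail to reject H0.

R = 5, z = -0.3354, p = 0.737316, fail to reject H0.


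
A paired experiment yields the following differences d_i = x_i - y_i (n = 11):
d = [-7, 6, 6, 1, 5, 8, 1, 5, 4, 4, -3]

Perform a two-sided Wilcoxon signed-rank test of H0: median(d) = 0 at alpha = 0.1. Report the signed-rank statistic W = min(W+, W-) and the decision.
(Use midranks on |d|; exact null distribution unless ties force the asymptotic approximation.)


Step 1: Drop any zero differences (none here) and take |d_i|.
|d| = [7, 6, 6, 1, 5, 8, 1, 5, 4, 4, 3]
Step 2: Midrank |d_i| (ties get averaged ranks).
ranks: |7|->10, |6|->8.5, |6|->8.5, |1|->1.5, |5|->6.5, |8|->11, |1|->1.5, |5|->6.5, |4|->4.5, |4|->4.5, |3|->3
Step 3: Attach original signs; sum ranks with positive sign and with negative sign.
W+ = 8.5 + 8.5 + 1.5 + 6.5 + 11 + 1.5 + 6.5 + 4.5 + 4.5 = 53
W- = 10 + 3 = 13
(Check: W+ + W- = 66 should equal n(n+1)/2 = 66.)
Step 4: Test statistic W = min(W+, W-) = 13.
Step 5: Ties in |d|, so use the tie-corrected normal approximation.
        E[W] = n(n+1)/4 = 11*12/4 = 33.
        Tie groups: |d|=1 (t=2), |d|=4 (t=2), |d|=5 (t=2), |d|=6 (t=2); sum(t^3 - t) = 24.
        Var[W] = n(n+1)(2n+1)/24 - sum(t^3-t)/48 = 3036/24 - 24/48 = 126.
        z = (W - E[W]) / sqrt(Var[W]) = (13 - 33) / 11.2250 = -1.7817.
        Two-sided p = 2*Phi(z) = 0.074791.
Step 6: alpha = 0.1. reject H0.

W+ = 53, W- = 13, W = min = 13, p = 0.074791, reject H0.


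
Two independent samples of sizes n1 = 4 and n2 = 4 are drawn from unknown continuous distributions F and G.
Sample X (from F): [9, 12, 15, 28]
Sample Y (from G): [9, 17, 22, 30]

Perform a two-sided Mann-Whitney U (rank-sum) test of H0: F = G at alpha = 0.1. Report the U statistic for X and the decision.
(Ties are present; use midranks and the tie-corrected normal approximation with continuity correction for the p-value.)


Step 1: Combine and sort all 8 observations; assign midranks.
sorted (value, group): (9,X), (9,Y), (12,X), (15,X), (17,Y), (22,Y), (28,X), (30,Y)
ranks: 9->1.5, 9->1.5, 12->3, 15->4, 17->5, 22->6, 28->7, 30->8
Step 2: Rank sum for X: R1 = 1.5 + 3 + 4 + 7 = 15.5.
Step 3: U_X = R1 - n1(n1+1)/2 = 15.5 - 4*5/2 = 15.5 - 10 = 5.5.
       U_Y = n1*n2 - U_X = 16 - 5.5 = 10.5.
Step 4: Ties are present, so use the tie-corrected normal approximation (with continuity correction) for the p-value.
Step 5: p-value = 0.561363; compare to alpha = 0.1. fail to reject H0.

U_X = 5.5, p = 0.561363, fail to reject H0 at alpha = 0.1.


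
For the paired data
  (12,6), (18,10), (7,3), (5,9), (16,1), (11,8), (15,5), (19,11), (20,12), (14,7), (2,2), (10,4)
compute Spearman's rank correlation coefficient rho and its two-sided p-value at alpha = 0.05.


Step 1: Rank x and y separately (midranks; no ties here).
rank(x): 12->6, 18->10, 7->3, 5->2, 16->9, 11->5, 15->8, 19->11, 20->12, 14->7, 2->1, 10->4
rank(y): 6->6, 10->10, 3->3, 9->9, 1->1, 8->8, 5->5, 11->11, 12->12, 7->7, 2->2, 4->4
Step 2: d_i = R_x(i) - R_y(i); compute d_i^2.
  (6-6)^2=0, (10-10)^2=0, (3-3)^2=0, (2-9)^2=49, (9-1)^2=64, (5-8)^2=9, (8-5)^2=9, (11-11)^2=0, (12-12)^2=0, (7-7)^2=0, (1-2)^2=1, (4-4)^2=0
sum(d^2) = 132.
Step 3: rho = 1 - 6*132 / (12*(12^2 - 1)) = 1 - 792/1716 = 0.538462.
Step 4: Under H0, t = rho * sqrt((n-2)/(1-rho^2)) = 2.0207 ~ t(10).
Step 5: Two-sided p-value from the t-distribution with 10 df = 0.070894.
Step 6: alpha = 0.05. fail to reject H0.

rho = 0.5385, p = 0.070894, fail to reject H0 at alpha = 0.05.


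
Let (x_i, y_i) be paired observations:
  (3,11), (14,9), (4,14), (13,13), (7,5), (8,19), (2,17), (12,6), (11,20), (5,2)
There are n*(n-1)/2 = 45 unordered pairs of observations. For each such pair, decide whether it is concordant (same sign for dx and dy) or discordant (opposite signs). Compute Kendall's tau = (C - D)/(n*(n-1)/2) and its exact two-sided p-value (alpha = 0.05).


Step 1: Enumerate the 45 unordered pairs (i,j) with i<j and classify each by sign(x_j-x_i) * sign(y_j-y_i).
  (1,2):dx=+11,dy=-2->D; (1,3):dx=+1,dy=+3->C; (1,4):dx=+10,dy=+2->C; (1,5):dx=+4,dy=-6->D
  (1,6):dx=+5,dy=+8->C; (1,7):dx=-1,dy=+6->D; (1,8):dx=+9,dy=-5->D; (1,9):dx=+8,dy=+9->C
  (1,10):dx=+2,dy=-9->D; (2,3):dx=-10,dy=+5->D; (2,4):dx=-1,dy=+4->D; (2,5):dx=-7,dy=-4->C
  (2,6):dx=-6,dy=+10->D; (2,7):dx=-12,dy=+8->D; (2,8):dx=-2,dy=-3->C; (2,9):dx=-3,dy=+11->D
  (2,10):dx=-9,dy=-7->C; (3,4):dx=+9,dy=-1->D; (3,5):dx=+3,dy=-9->D; (3,6):dx=+4,dy=+5->C
  (3,7):dx=-2,dy=+3->D; (3,8):dx=+8,dy=-8->D; (3,9):dx=+7,dy=+6->C; (3,10):dx=+1,dy=-12->D
  (4,5):dx=-6,dy=-8->C; (4,6):dx=-5,dy=+6->D; (4,7):dx=-11,dy=+4->D; (4,8):dx=-1,dy=-7->C
  (4,9):dx=-2,dy=+7->D; (4,10):dx=-8,dy=-11->C; (5,6):dx=+1,dy=+14->C; (5,7):dx=-5,dy=+12->D
  (5,8):dx=+5,dy=+1->C; (5,9):dx=+4,dy=+15->C; (5,10):dx=-2,dy=-3->C; (6,7):dx=-6,dy=-2->C
  (6,8):dx=+4,dy=-13->D; (6,9):dx=+3,dy=+1->C; (6,10):dx=-3,dy=-17->C; (7,8):dx=+10,dy=-11->D
  (7,9):dx=+9,dy=+3->C; (7,10):dx=+3,dy=-15->D; (8,9):dx=-1,dy=+14->D; (8,10):dx=-7,dy=-4->C
  (9,10):dx=-6,dy=-18->C
Step 2: C = 22, D = 23, total pairs = 45.
Step 3: tau = (C - D)/(n(n-1)/2) = (22 - 23)/45 = -0.022222.
Step 4: Exact two-sided p-value (enumerate n! = 3628800 permutations of y under H0): p = 1.000000.
Step 5: alpha = 0.05. fail to reject H0.

tau_b = -0.0222 (C=22, D=23), p = 1.000000, fail to reject H0.


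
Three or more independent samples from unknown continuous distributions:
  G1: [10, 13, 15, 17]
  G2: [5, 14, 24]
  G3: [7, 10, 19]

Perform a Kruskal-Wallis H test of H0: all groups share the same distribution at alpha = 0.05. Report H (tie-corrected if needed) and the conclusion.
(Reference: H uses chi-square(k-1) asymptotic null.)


Step 1: Combine all N = 10 observations and assign midranks.
sorted (value, group, rank): (5,G2,1), (7,G3,2), (10,G1,3.5), (10,G3,3.5), (13,G1,5), (14,G2,6), (15,G1,7), (17,G1,8), (19,G3,9), (24,G2,10)
Step 2: Sum ranks within each group.
R_1 = 23.5 (n_1 = 4)
R_2 = 17 (n_2 = 3)
R_3 = 14.5 (n_3 = 3)
Step 3: H = 12/(N(N+1)) * sum(R_i^2/n_i) - 3(N+1)
     = 12/(10*11) * (23.5^2/4 + 17^2/3 + 14.5^2/3) - 3*11
     = 0.109091 * 304.479 - 33
     = 0.215909.
Step 4: Ties present; correction factor C = 1 - 6/(10^3 - 10) = 0.993939. Corrected H = 0.215909 / 0.993939 = 0.217226.
Step 5: Under H0, H ~ chi^2(2); p-value = 0.897078.
Step 6: alpha = 0.05. fail to reject H0.

H = 0.2172, df = 2, p = 0.897078, fail to reject H0.


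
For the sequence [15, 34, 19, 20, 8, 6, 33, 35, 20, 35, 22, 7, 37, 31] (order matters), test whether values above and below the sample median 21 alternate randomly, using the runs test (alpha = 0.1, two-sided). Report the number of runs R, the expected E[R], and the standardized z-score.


Step 1: Compute median = 21; label A = above, B = below.
Labels in order: BABBBBAABAABAA  (n_A = 7, n_B = 7)
Step 2: Count runs R = 8.
Step 3: Under H0 (random ordering), E[R] = 2*n_A*n_B/(n_A+n_B) + 1 = 2*7*7/14 + 1 = 8.0000.
        Var[R] = 2*n_A*n_B*(2*n_A*n_B - n_A - n_B) / ((n_A+n_B)^2 * (n_A+n_B-1)) = 8232/2548 = 3.2308.
        SD[R] = 1.7974.
Step 4: R = E[R], so z = 0 with no continuity correction.
Step 5: Two-sided p-value via normal approximation = 2*(1 - Phi(|z|)) = 1.000000.
Step 6: alpha = 0.1. fail to reject H0.

R = 8, z = 0.0000, p = 1.000000, fail to reject H0.


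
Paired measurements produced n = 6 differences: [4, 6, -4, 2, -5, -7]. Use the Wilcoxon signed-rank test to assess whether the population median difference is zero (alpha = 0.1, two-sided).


Step 1: Drop any zero differences (none here) and take |d_i|.
|d| = [4, 6, 4, 2, 5, 7]
Step 2: Midrank |d_i| (ties get averaged ranks).
ranks: |4|->2.5, |6|->5, |4|->2.5, |2|->1, |5|->4, |7|->6
Step 3: Attach original signs; sum ranks with positive sign and with negative sign.
W+ = 2.5 + 5 + 1 = 8.5
W- = 2.5 + 4 + 6 = 12.5
(Check: W+ + W- = 21 should equal n(n+1)/2 = 21.)
Step 4: Test statistic W = min(W+, W-) = 8.5.
Step 5: Ties in |d|, so use the tie-corrected normal approximation.
        E[W] = n(n+1)/4 = 6*7/4 = 10.5.
        Tie groups: |d|=4 (t=2); sum(t^3 - t) = 6.
        Var[W] = n(n+1)(2n+1)/24 - sum(t^3-t)/48 = 546/24 - 6/48 = 22.625.
        z = (W - E[W]) / sqrt(Var[W]) = (8.5 - 10.5) / 4.7566 = -0.4205.
        Two-sided p = 2*Phi(z) = 0.674142.
Step 6: alpha = 0.1. fail to reject H0.

W+ = 8.5, W- = 12.5, W = min = 8.5, p = 0.674142, fail to reject H0.


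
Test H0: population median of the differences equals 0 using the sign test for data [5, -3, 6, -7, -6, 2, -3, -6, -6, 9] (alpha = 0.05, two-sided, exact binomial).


Step 1: Discard zero differences. Original n = 10; n_eff = number of nonzero differences = 10.
Nonzero differences (with sign): +5, -3, +6, -7, -6, +2, -3, -6, -6, +9
Step 2: Count signs: positive = 4, negative = 6.
Step 3: Under H0: P(positive) = 0.5, so the number of positives S ~ Bin(10, 0.5).
Step 4: Two-sided exact p-value = sum of Bin(10,0.5) probabilities at or below the observed probability = 0.753906.
Step 5: alpha = 0.05. fail to reject H0.

n_eff = 10, pos = 4, neg = 6, p = 0.753906, fail to reject H0.


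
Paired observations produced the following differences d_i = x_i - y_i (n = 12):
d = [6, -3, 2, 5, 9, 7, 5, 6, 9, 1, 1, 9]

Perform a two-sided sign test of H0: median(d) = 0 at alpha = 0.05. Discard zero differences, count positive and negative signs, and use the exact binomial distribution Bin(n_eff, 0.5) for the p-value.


Step 1: Discard zero differences. Original n = 12; n_eff = number of nonzero differences = 12.
Nonzero differences (with sign): +6, -3, +2, +5, +9, +7, +5, +6, +9, +1, +1, +9
Step 2: Count signs: positive = 11, negative = 1.
Step 3: Under H0: P(positive) = 0.5, so the number of positives S ~ Bin(12, 0.5).
Step 4: Two-sided exact p-value = sum of Bin(12,0.5) probabilities at or below the observed probability = 0.006348.
Step 5: alpha = 0.05. reject H0.

n_eff = 12, pos = 11, neg = 1, p = 0.006348, reject H0.


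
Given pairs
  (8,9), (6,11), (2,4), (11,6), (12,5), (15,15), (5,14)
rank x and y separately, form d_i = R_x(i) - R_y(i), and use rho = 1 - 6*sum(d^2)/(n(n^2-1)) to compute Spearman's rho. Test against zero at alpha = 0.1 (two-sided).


Step 1: Rank x and y separately (midranks; no ties here).
rank(x): 8->4, 6->3, 2->1, 11->5, 12->6, 15->7, 5->2
rank(y): 9->4, 11->5, 4->1, 6->3, 5->2, 15->7, 14->6
Step 2: d_i = R_x(i) - R_y(i); compute d_i^2.
  (4-4)^2=0, (3-5)^2=4, (1-1)^2=0, (5-3)^2=4, (6-2)^2=16, (7-7)^2=0, (2-6)^2=16
sum(d^2) = 40.
Step 3: rho = 1 - 6*40 / (7*(7^2 - 1)) = 1 - 240/336 = 0.285714.
Step 4: Under H0, t = rho * sqrt((n-2)/(1-rho^2)) = 0.6667 ~ t(5).
Step 5: Two-sided p-value from the t-distribution with 5 df = 0.534509.
Step 6: alpha = 0.1. fail to reject H0.

rho = 0.2857, p = 0.534509, fail to reject H0 at alpha = 0.1.


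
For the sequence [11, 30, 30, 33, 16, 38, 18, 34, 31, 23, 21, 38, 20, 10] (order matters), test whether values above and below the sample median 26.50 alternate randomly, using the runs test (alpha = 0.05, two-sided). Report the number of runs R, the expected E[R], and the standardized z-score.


Step 1: Compute median = 26.50; label A = above, B = below.
Labels in order: BAAABABAABBABB  (n_A = 7, n_B = 7)
Step 2: Count runs R = 9.
Step 3: Under H0 (random ordering), E[R] = 2*n_A*n_B/(n_A+n_B) + 1 = 2*7*7/14 + 1 = 8.0000.
        Var[R] = 2*n_A*n_B*(2*n_A*n_B - n_A - n_B) / ((n_A+n_B)^2 * (n_A+n_B-1)) = 8232/2548 = 3.2308.
        SD[R] = 1.7974.
Step 4: Continuity-corrected z = (R - 0.5 - E[R]) / SD[R] = (9 - 0.5 - 8.0000) / 1.7974 = 0.2782.
Step 5: Two-sided p-value via normal approximation = 2*(1 - Phi(|z|)) = 0.780879.
Step 6: alpha = 0.05. fail to reject H0.

R = 9, z = 0.2782, p = 0.780879, fail to reject H0.


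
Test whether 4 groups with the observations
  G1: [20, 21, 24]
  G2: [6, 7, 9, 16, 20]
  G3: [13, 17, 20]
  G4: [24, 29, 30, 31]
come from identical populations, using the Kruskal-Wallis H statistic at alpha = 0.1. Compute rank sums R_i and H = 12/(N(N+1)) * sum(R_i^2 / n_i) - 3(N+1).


Step 1: Combine all N = 15 observations and assign midranks.
sorted (value, group, rank): (6,G2,1), (7,G2,2), (9,G2,3), (13,G3,4), (16,G2,5), (17,G3,6), (20,G1,8), (20,G2,8), (20,G3,8), (21,G1,10), (24,G1,11.5), (24,G4,11.5), (29,G4,13), (30,G4,14), (31,G4,15)
Step 2: Sum ranks within each group.
R_1 = 29.5 (n_1 = 3)
R_2 = 19 (n_2 = 5)
R_3 = 18 (n_3 = 3)
R_4 = 53.5 (n_4 = 4)
Step 3: H = 12/(N(N+1)) * sum(R_i^2/n_i) - 3(N+1)
     = 12/(15*16) * (29.5^2/3 + 19^2/5 + 18^2/3 + 53.5^2/4) - 3*16
     = 0.050000 * 1185.85 - 48
     = 11.292292.
Step 4: Ties present; correction factor C = 1 - 30/(15^3 - 15) = 0.991071. Corrected H = 11.292292 / 0.991071 = 11.394024.
Step 5: Under H0, H ~ chi^2(3); p-value = 0.009775.
Step 6: alpha = 0.1. reject H0.

H = 11.3940, df = 3, p = 0.009775, reject H0.


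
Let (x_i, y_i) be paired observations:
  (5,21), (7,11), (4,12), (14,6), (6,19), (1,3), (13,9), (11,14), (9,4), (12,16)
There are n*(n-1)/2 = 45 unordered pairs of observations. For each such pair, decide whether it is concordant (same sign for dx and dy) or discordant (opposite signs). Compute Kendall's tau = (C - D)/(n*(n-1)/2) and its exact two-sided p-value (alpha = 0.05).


Step 1: Enumerate the 45 unordered pairs (i,j) with i<j and classify each by sign(x_j-x_i) * sign(y_j-y_i).
  (1,2):dx=+2,dy=-10->D; (1,3):dx=-1,dy=-9->C; (1,4):dx=+9,dy=-15->D; (1,5):dx=+1,dy=-2->D
  (1,6):dx=-4,dy=-18->C; (1,7):dx=+8,dy=-12->D; (1,8):dx=+6,dy=-7->D; (1,9):dx=+4,dy=-17->D
  (1,10):dx=+7,dy=-5->D; (2,3):dx=-3,dy=+1->D; (2,4):dx=+7,dy=-5->D; (2,5):dx=-1,dy=+8->D
  (2,6):dx=-6,dy=-8->C; (2,7):dx=+6,dy=-2->D; (2,8):dx=+4,dy=+3->C; (2,9):dx=+2,dy=-7->D
  (2,10):dx=+5,dy=+5->C; (3,4):dx=+10,dy=-6->D; (3,5):dx=+2,dy=+7->C; (3,6):dx=-3,dy=-9->C
  (3,7):dx=+9,dy=-3->D; (3,8):dx=+7,dy=+2->C; (3,9):dx=+5,dy=-8->D; (3,10):dx=+8,dy=+4->C
  (4,5):dx=-8,dy=+13->D; (4,6):dx=-13,dy=-3->C; (4,7):dx=-1,dy=+3->D; (4,8):dx=-3,dy=+8->D
  (4,9):dx=-5,dy=-2->C; (4,10):dx=-2,dy=+10->D; (5,6):dx=-5,dy=-16->C; (5,7):dx=+7,dy=-10->D
  (5,8):dx=+5,dy=-5->D; (5,9):dx=+3,dy=-15->D; (5,10):dx=+6,dy=-3->D; (6,7):dx=+12,dy=+6->C
  (6,8):dx=+10,dy=+11->C; (6,9):dx=+8,dy=+1->C; (6,10):dx=+11,dy=+13->C; (7,8):dx=-2,dy=+5->D
  (7,9):dx=-4,dy=-5->C; (7,10):dx=-1,dy=+7->D; (8,9):dx=-2,dy=-10->C; (8,10):dx=+1,dy=+2->C
  (9,10):dx=+3,dy=+12->C
Step 2: C = 20, D = 25, total pairs = 45.
Step 3: tau = (C - D)/(n(n-1)/2) = (20 - 25)/45 = -0.111111.
Step 4: Exact two-sided p-value (enumerate n! = 3628800 permutations of y under H0): p = 0.727490.
Step 5: alpha = 0.05. fail to reject H0.

tau_b = -0.1111 (C=20, D=25), p = 0.727490, fail to reject H0.


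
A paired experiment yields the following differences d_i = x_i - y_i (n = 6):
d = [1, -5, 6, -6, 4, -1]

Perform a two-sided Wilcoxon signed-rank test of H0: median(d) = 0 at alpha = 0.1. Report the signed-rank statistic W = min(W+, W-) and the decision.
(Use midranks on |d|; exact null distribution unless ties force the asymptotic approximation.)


Step 1: Drop any zero differences (none here) and take |d_i|.
|d| = [1, 5, 6, 6, 4, 1]
Step 2: Midrank |d_i| (ties get averaged ranks).
ranks: |1|->1.5, |5|->4, |6|->5.5, |6|->5.5, |4|->3, |1|->1.5
Step 3: Attach original signs; sum ranks with positive sign and with negative sign.
W+ = 1.5 + 5.5 + 3 = 10
W- = 4 + 5.5 + 1.5 = 11
(Check: W+ + W- = 21 should equal n(n+1)/2 = 21.)
Step 4: Test statistic W = min(W+, W-) = 10.
Step 5: Ties in |d|, so use the tie-corrected normal approximation.
        E[W] = n(n+1)/4 = 6*7/4 = 10.5.
        Tie groups: |d|=1 (t=2), |d|=6 (t=2); sum(t^3 - t) = 12.
        Var[W] = n(n+1)(2n+1)/24 - sum(t^3-t)/48 = 546/24 - 12/48 = 22.5.
        z = (W - E[W]) / sqrt(Var[W]) = (10 - 10.5) / 4.7434 = -0.1054.
        Two-sided p = 2*Phi(z) = 0.916051.
Step 6: alpha = 0.1. fail to reject H0.

W+ = 10, W- = 11, W = min = 10, p = 0.916051, fail to reject H0.


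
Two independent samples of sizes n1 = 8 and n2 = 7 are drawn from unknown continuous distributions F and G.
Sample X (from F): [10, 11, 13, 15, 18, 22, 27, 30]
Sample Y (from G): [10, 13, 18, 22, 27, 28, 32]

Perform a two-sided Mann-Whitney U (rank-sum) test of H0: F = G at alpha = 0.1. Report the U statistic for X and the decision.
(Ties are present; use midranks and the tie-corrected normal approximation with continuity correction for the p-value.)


Step 1: Combine and sort all 15 observations; assign midranks.
sorted (value, group): (10,X), (10,Y), (11,X), (13,X), (13,Y), (15,X), (18,X), (18,Y), (22,X), (22,Y), (27,X), (27,Y), (28,Y), (30,X), (32,Y)
ranks: 10->1.5, 10->1.5, 11->3, 13->4.5, 13->4.5, 15->6, 18->7.5, 18->7.5, 22->9.5, 22->9.5, 27->11.5, 27->11.5, 28->13, 30->14, 32->15
Step 2: Rank sum for X: R1 = 1.5 + 3 + 4.5 + 6 + 7.5 + 9.5 + 11.5 + 14 = 57.5.
Step 3: U_X = R1 - n1(n1+1)/2 = 57.5 - 8*9/2 = 57.5 - 36 = 21.5.
       U_Y = n1*n2 - U_X = 56 - 21.5 = 34.5.
Step 4: Ties are present, so use the tie-corrected normal approximation (with continuity correction) for the p-value.
Step 5: p-value = 0.485499; compare to alpha = 0.1. fail to reject H0.

U_X = 21.5, p = 0.485499, fail to reject H0 at alpha = 0.1.


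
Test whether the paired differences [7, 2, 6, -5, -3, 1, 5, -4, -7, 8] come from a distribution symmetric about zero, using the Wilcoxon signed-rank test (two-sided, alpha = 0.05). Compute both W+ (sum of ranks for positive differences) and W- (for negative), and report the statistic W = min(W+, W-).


Step 1: Drop any zero differences (none here) and take |d_i|.
|d| = [7, 2, 6, 5, 3, 1, 5, 4, 7, 8]
Step 2: Midrank |d_i| (ties get averaged ranks).
ranks: |7|->8.5, |2|->2, |6|->7, |5|->5.5, |3|->3, |1|->1, |5|->5.5, |4|->4, |7|->8.5, |8|->10
Step 3: Attach original signs; sum ranks with positive sign and with negative sign.
W+ = 8.5 + 2 + 7 + 1 + 5.5 + 10 = 34
W- = 5.5 + 3 + 4 + 8.5 = 21
(Check: W+ + W- = 55 should equal n(n+1)/2 = 55.)
Step 4: Test statistic W = min(W+, W-) = 21.
Step 5: Ties in |d|, so use the tie-corrected normal approximation.
        E[W] = n(n+1)/4 = 10*11/4 = 27.5.
        Tie groups: |d|=5 (t=2), |d|=7 (t=2); sum(t^3 - t) = 12.
        Var[W] = n(n+1)(2n+1)/24 - sum(t^3-t)/48 = 2310/24 - 12/48 = 96.
        z = (W - E[W]) / sqrt(Var[W]) = (21 - 27.5) / 9.7980 = -0.6634.
        Two-sided p = 2*Phi(z) = 0.507072.
Step 6: alpha = 0.05. fail to reject H0.

W+ = 34, W- = 21, W = min = 21, p = 0.507072, fail to reject H0.


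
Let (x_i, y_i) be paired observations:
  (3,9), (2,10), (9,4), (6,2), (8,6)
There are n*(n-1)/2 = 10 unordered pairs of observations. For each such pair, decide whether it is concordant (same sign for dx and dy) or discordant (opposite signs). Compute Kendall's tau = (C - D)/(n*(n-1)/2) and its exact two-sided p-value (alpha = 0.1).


Step 1: Enumerate the 10 unordered pairs (i,j) with i<j and classify each by sign(x_j-x_i) * sign(y_j-y_i).
  (1,2):dx=-1,dy=+1->D; (1,3):dx=+6,dy=-5->D; (1,4):dx=+3,dy=-7->D; (1,5):dx=+5,dy=-3->D
  (2,3):dx=+7,dy=-6->D; (2,4):dx=+4,dy=-8->D; (2,5):dx=+6,dy=-4->D; (3,4):dx=-3,dy=-2->C
  (3,5):dx=-1,dy=+2->D; (4,5):dx=+2,dy=+4->C
Step 2: C = 2, D = 8, total pairs = 10.
Step 3: tau = (C - D)/(n(n-1)/2) = (2 - 8)/10 = -0.600000.
Step 4: Exact two-sided p-value (enumerate n! = 120 permutations of y under H0): p = 0.233333.
Step 5: alpha = 0.1. fail to reject H0.

tau_b = -0.6000 (C=2, D=8), p = 0.233333, fail to reject H0.


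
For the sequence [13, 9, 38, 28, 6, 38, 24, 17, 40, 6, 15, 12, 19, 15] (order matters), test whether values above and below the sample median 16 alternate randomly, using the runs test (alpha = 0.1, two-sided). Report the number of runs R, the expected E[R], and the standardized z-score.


Step 1: Compute median = 16; label A = above, B = below.
Labels in order: BBAABAAAABBBAB  (n_A = 7, n_B = 7)
Step 2: Count runs R = 7.
Step 3: Under H0 (random ordering), E[R] = 2*n_A*n_B/(n_A+n_B) + 1 = 2*7*7/14 + 1 = 8.0000.
        Var[R] = 2*n_A*n_B*(2*n_A*n_B - n_A - n_B) / ((n_A+n_B)^2 * (n_A+n_B-1)) = 8232/2548 = 3.2308.
        SD[R] = 1.7974.
Step 4: Continuity-corrected z = (R + 0.5 - E[R]) / SD[R] = (7 + 0.5 - 8.0000) / 1.7974 = -0.2782.
Step 5: Two-sided p-value via normal approximation = 2*(1 - Phi(|z|)) = 0.780879.
Step 6: alpha = 0.1. fail to reject H0.

R = 7, z = -0.2782, p = 0.780879, fail to reject H0.


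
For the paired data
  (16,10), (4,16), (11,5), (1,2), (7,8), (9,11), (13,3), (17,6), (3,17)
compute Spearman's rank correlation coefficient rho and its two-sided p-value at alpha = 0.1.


Step 1: Rank x and y separately (midranks; no ties here).
rank(x): 16->8, 4->3, 11->6, 1->1, 7->4, 9->5, 13->7, 17->9, 3->2
rank(y): 10->6, 16->8, 5->3, 2->1, 8->5, 11->7, 3->2, 6->4, 17->9
Step 2: d_i = R_x(i) - R_y(i); compute d_i^2.
  (8-6)^2=4, (3-8)^2=25, (6-3)^2=9, (1-1)^2=0, (4-5)^2=1, (5-7)^2=4, (7-2)^2=25, (9-4)^2=25, (2-9)^2=49
sum(d^2) = 142.
Step 3: rho = 1 - 6*142 / (9*(9^2 - 1)) = 1 - 852/720 = -0.183333.
Step 4: Under H0, t = rho * sqrt((n-2)/(1-rho^2)) = -0.4934 ~ t(7).
Step 5: Two-sided p-value from the t-distribution with 7 df = 0.636820.
Step 6: alpha = 0.1. fail to reject H0.

rho = -0.1833, p = 0.636820, fail to reject H0 at alpha = 0.1.


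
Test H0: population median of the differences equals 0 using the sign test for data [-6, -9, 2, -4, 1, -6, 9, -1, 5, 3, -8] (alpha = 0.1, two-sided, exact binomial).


Step 1: Discard zero differences. Original n = 11; n_eff = number of nonzero differences = 11.
Nonzero differences (with sign): -6, -9, +2, -4, +1, -6, +9, -1, +5, +3, -8
Step 2: Count signs: positive = 5, negative = 6.
Step 3: Under H0: P(positive) = 0.5, so the number of positives S ~ Bin(11, 0.5).
Step 4: Two-sided exact p-value = sum of Bin(11,0.5) probabilities at or below the observed probability = 1.000000.
Step 5: alpha = 0.1. fail to reject H0.

n_eff = 11, pos = 5, neg = 6, p = 1.000000, fail to reject H0.


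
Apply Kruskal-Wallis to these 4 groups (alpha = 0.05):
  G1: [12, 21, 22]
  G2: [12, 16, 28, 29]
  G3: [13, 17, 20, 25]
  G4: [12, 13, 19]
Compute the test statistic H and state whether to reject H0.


Step 1: Combine all N = 14 observations and assign midranks.
sorted (value, group, rank): (12,G1,2), (12,G2,2), (12,G4,2), (13,G3,4.5), (13,G4,4.5), (16,G2,6), (17,G3,7), (19,G4,8), (20,G3,9), (21,G1,10), (22,G1,11), (25,G3,12), (28,G2,13), (29,G2,14)
Step 2: Sum ranks within each group.
R_1 = 23 (n_1 = 3)
R_2 = 35 (n_2 = 4)
R_3 = 32.5 (n_3 = 4)
R_4 = 14.5 (n_4 = 3)
Step 3: H = 12/(N(N+1)) * sum(R_i^2/n_i) - 3(N+1)
     = 12/(14*15) * (23^2/3 + 35^2/4 + 32.5^2/4 + 14.5^2/3) - 3*15
     = 0.057143 * 816.729 - 45
     = 1.670238.
Step 4: Ties present; correction factor C = 1 - 30/(14^3 - 14) = 0.989011. Corrected H = 1.670238 / 0.989011 = 1.688796.
Step 5: Under H0, H ~ chi^2(3); p-value = 0.639428.
Step 6: alpha = 0.05. fail to reject H0.

H = 1.6888, df = 3, p = 0.639428, fail to reject H0.


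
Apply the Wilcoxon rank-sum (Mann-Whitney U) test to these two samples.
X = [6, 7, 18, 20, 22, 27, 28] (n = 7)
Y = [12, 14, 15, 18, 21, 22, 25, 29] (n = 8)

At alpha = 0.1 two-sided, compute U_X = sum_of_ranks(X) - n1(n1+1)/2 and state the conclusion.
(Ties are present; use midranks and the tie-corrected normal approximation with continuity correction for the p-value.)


Step 1: Combine and sort all 15 observations; assign midranks.
sorted (value, group): (6,X), (7,X), (12,Y), (14,Y), (15,Y), (18,X), (18,Y), (20,X), (21,Y), (22,X), (22,Y), (25,Y), (27,X), (28,X), (29,Y)
ranks: 6->1, 7->2, 12->3, 14->4, 15->5, 18->6.5, 18->6.5, 20->8, 21->9, 22->10.5, 22->10.5, 25->12, 27->13, 28->14, 29->15
Step 2: Rank sum for X: R1 = 1 + 2 + 6.5 + 8 + 10.5 + 13 + 14 = 55.
Step 3: U_X = R1 - n1(n1+1)/2 = 55 - 7*8/2 = 55 - 28 = 27.
       U_Y = n1*n2 - U_X = 56 - 27 = 29.
Step 4: Ties are present, so use the tie-corrected normal approximation (with continuity correction) for the p-value.
Step 5: p-value = 0.953775; compare to alpha = 0.1. fail to reject H0.

U_X = 27, p = 0.953775, fail to reject H0 at alpha = 0.1.


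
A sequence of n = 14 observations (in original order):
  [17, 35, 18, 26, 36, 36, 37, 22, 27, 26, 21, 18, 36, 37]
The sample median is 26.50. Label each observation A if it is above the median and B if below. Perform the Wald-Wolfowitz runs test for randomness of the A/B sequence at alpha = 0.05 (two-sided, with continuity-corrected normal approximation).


Step 1: Compute median = 26.50; label A = above, B = below.
Labels in order: BABBAAABABBBAA  (n_A = 7, n_B = 7)
Step 2: Count runs R = 8.
Step 3: Under H0 (random ordering), E[R] = 2*n_A*n_B/(n_A+n_B) + 1 = 2*7*7/14 + 1 = 8.0000.
        Var[R] = 2*n_A*n_B*(2*n_A*n_B - n_A - n_B) / ((n_A+n_B)^2 * (n_A+n_B-1)) = 8232/2548 = 3.2308.
        SD[R] = 1.7974.
Step 4: R = E[R], so z = 0 with no continuity correction.
Step 5: Two-sided p-value via normal approximation = 2*(1 - Phi(|z|)) = 1.000000.
Step 6: alpha = 0.05. fail to reject H0.

R = 8, z = 0.0000, p = 1.000000, fail to reject H0.


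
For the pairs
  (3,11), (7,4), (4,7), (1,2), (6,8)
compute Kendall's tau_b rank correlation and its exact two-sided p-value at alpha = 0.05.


Step 1: Enumerate the 10 unordered pairs (i,j) with i<j and classify each by sign(x_j-x_i) * sign(y_j-y_i).
  (1,2):dx=+4,dy=-7->D; (1,3):dx=+1,dy=-4->D; (1,4):dx=-2,dy=-9->C; (1,5):dx=+3,dy=-3->D
  (2,3):dx=-3,dy=+3->D; (2,4):dx=-6,dy=-2->C; (2,5):dx=-1,dy=+4->D; (3,4):dx=-3,dy=-5->C
  (3,5):dx=+2,dy=+1->C; (4,5):dx=+5,dy=+6->C
Step 2: C = 5, D = 5, total pairs = 10.
Step 3: tau = (C - D)/(n(n-1)/2) = (5 - 5)/10 = 0.000000.
Step 4: Exact two-sided p-value (enumerate n! = 120 permutations of y under H0): p = 1.000000.
Step 5: alpha = 0.05. fail to reject H0.

tau_b = 0.0000 (C=5, D=5), p = 1.000000, fail to reject H0.


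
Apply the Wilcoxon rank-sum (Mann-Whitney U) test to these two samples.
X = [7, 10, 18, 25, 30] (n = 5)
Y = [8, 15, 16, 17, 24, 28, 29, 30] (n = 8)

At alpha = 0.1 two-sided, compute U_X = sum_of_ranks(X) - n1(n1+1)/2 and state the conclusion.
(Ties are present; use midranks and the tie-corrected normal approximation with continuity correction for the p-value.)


Step 1: Combine and sort all 13 observations; assign midranks.
sorted (value, group): (7,X), (8,Y), (10,X), (15,Y), (16,Y), (17,Y), (18,X), (24,Y), (25,X), (28,Y), (29,Y), (30,X), (30,Y)
ranks: 7->1, 8->2, 10->3, 15->4, 16->5, 17->6, 18->7, 24->8, 25->9, 28->10, 29->11, 30->12.5, 30->12.5
Step 2: Rank sum for X: R1 = 1 + 3 + 7 + 9 + 12.5 = 32.5.
Step 3: U_X = R1 - n1(n1+1)/2 = 32.5 - 5*6/2 = 32.5 - 15 = 17.5.
       U_Y = n1*n2 - U_X = 40 - 17.5 = 22.5.
Step 4: Ties are present, so use the tie-corrected normal approximation (with continuity correction) for the p-value.
Step 5: p-value = 0.769390; compare to alpha = 0.1. fail to reject H0.

U_X = 17.5, p = 0.769390, fail to reject H0 at alpha = 0.1.


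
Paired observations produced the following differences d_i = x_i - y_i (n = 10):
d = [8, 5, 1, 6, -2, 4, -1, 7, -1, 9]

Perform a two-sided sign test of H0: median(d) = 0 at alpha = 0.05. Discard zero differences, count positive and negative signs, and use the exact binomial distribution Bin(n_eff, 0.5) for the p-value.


Step 1: Discard zero differences. Original n = 10; n_eff = number of nonzero differences = 10.
Nonzero differences (with sign): +8, +5, +1, +6, -2, +4, -1, +7, -1, +9
Step 2: Count signs: positive = 7, negative = 3.
Step 3: Under H0: P(positive) = 0.5, so the number of positives S ~ Bin(10, 0.5).
Step 4: Two-sided exact p-value = sum of Bin(10,0.5) probabilities at or below the observed probability = 0.343750.
Step 5: alpha = 0.05. fail to reject H0.

n_eff = 10, pos = 7, neg = 3, p = 0.343750, fail to reject H0.


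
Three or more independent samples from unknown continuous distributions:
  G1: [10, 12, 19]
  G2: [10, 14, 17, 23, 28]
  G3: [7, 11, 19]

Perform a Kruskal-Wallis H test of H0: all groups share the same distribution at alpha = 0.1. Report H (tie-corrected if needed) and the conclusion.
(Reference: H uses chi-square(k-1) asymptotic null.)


Step 1: Combine all N = 11 observations and assign midranks.
sorted (value, group, rank): (7,G3,1), (10,G1,2.5), (10,G2,2.5), (11,G3,4), (12,G1,5), (14,G2,6), (17,G2,7), (19,G1,8.5), (19,G3,8.5), (23,G2,10), (28,G2,11)
Step 2: Sum ranks within each group.
R_1 = 16 (n_1 = 3)
R_2 = 36.5 (n_2 = 5)
R_3 = 13.5 (n_3 = 3)
Step 3: H = 12/(N(N+1)) * sum(R_i^2/n_i) - 3(N+1)
     = 12/(11*12) * (16^2/3 + 36.5^2/5 + 13.5^2/3) - 3*12
     = 0.090909 * 412.533 - 36
     = 1.503030.
Step 4: Ties present; correction factor C = 1 - 12/(11^3 - 11) = 0.990909. Corrected H = 1.503030 / 0.990909 = 1.516820.
Step 5: Under H0, H ~ chi^2(2); p-value = 0.468411.
Step 6: alpha = 0.1. fail to reject H0.

H = 1.5168, df = 2, p = 0.468411, fail to reject H0.


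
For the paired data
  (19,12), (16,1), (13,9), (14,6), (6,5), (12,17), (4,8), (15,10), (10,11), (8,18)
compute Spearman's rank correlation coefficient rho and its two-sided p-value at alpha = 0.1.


Step 1: Rank x and y separately (midranks; no ties here).
rank(x): 19->10, 16->9, 13->6, 14->7, 6->2, 12->5, 4->1, 15->8, 10->4, 8->3
rank(y): 12->8, 1->1, 9->5, 6->3, 5->2, 17->9, 8->4, 10->6, 11->7, 18->10
Step 2: d_i = R_x(i) - R_y(i); compute d_i^2.
  (10-8)^2=4, (9-1)^2=64, (6-5)^2=1, (7-3)^2=16, (2-2)^2=0, (5-9)^2=16, (1-4)^2=9, (8-6)^2=4, (4-7)^2=9, (3-10)^2=49
sum(d^2) = 172.
Step 3: rho = 1 - 6*172 / (10*(10^2 - 1)) = 1 - 1032/990 = -0.042424.
Step 4: Under H0, t = rho * sqrt((n-2)/(1-rho^2)) = -0.1201 ~ t(8).
Step 5: Two-sided p-value from the t-distribution with 8 df = 0.907364.
Step 6: alpha = 0.1. fail to reject H0.

rho = -0.0424, p = 0.907364, fail to reject H0 at alpha = 0.1.


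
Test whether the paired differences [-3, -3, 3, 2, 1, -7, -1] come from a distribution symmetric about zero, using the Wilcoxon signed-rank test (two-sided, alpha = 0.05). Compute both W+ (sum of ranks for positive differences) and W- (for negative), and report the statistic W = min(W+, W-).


Step 1: Drop any zero differences (none here) and take |d_i|.
|d| = [3, 3, 3, 2, 1, 7, 1]
Step 2: Midrank |d_i| (ties get averaged ranks).
ranks: |3|->5, |3|->5, |3|->5, |2|->3, |1|->1.5, |7|->7, |1|->1.5
Step 3: Attach original signs; sum ranks with positive sign and with negative sign.
W+ = 5 + 3 + 1.5 = 9.5
W- = 5 + 5 + 7 + 1.5 = 18.5
(Check: W+ + W- = 28 should equal n(n+1)/2 = 28.)
Step 4: Test statistic W = min(W+, W-) = 9.5.
Step 5: Ties in |d|, so use the tie-corrected normal approximation.
        E[W] = n(n+1)/4 = 7*8/4 = 14.
        Tie groups: |d|=1 (t=2), |d|=3 (t=3); sum(t^3 - t) = 30.
        Var[W] = n(n+1)(2n+1)/24 - sum(t^3-t)/48 = 840/24 - 30/48 = 34.375.
        z = (W - E[W]) / sqrt(Var[W]) = (9.5 - 14) / 5.8630 = -0.7675.
        Two-sided p = 2*Phi(z) = 0.442771.
Step 6: alpha = 0.05. fail to reject H0.

W+ = 9.5, W- = 18.5, W = min = 9.5, p = 0.442771, fail to reject H0.


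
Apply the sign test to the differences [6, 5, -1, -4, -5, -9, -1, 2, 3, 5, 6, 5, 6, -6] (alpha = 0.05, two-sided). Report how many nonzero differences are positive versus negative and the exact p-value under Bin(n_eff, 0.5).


Step 1: Discard zero differences. Original n = 14; n_eff = number of nonzero differences = 14.
Nonzero differences (with sign): +6, +5, -1, -4, -5, -9, -1, +2, +3, +5, +6, +5, +6, -6
Step 2: Count signs: positive = 8, negative = 6.
Step 3: Under H0: P(positive) = 0.5, so the number of positives S ~ Bin(14, 0.5).
Step 4: Two-sided exact p-value = sum of Bin(14,0.5) probabilities at or below the observed probability = 0.790527.
Step 5: alpha = 0.05. fail to reject H0.

n_eff = 14, pos = 8, neg = 6, p = 0.790527, fail to reject H0.


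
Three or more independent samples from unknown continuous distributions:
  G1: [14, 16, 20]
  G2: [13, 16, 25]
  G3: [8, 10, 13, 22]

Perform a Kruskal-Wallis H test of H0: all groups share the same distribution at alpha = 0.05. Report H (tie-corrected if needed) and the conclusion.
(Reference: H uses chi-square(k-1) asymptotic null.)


Step 1: Combine all N = 10 observations and assign midranks.
sorted (value, group, rank): (8,G3,1), (10,G3,2), (13,G2,3.5), (13,G3,3.5), (14,G1,5), (16,G1,6.5), (16,G2,6.5), (20,G1,8), (22,G3,9), (25,G2,10)
Step 2: Sum ranks within each group.
R_1 = 19.5 (n_1 = 3)
R_2 = 20 (n_2 = 3)
R_3 = 15.5 (n_3 = 4)
Step 3: H = 12/(N(N+1)) * sum(R_i^2/n_i) - 3(N+1)
     = 12/(10*11) * (19.5^2/3 + 20^2/3 + 15.5^2/4) - 3*11
     = 0.109091 * 320.146 - 33
     = 1.925000.
Step 4: Ties present; correction factor C = 1 - 12/(10^3 - 10) = 0.987879. Corrected H = 1.925000 / 0.987879 = 1.948620.
Step 5: Under H0, H ~ chi^2(2); p-value = 0.377453.
Step 6: alpha = 0.05. fail to reject H0.

H = 1.9486, df = 2, p = 0.377453, fail to reject H0.
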